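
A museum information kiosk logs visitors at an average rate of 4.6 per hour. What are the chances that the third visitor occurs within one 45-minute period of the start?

Over the interval, μ = 4.6 × 0.75 = 3.45 (a 45-minute period = 0.75 hours).
The third arrival falls in the interval iff at least 3 events occur there: P(S_3 ≤ t) = P(N ≥ 3) = 1 − P(N ≤ 2) ≈ 0.6698.

0.6698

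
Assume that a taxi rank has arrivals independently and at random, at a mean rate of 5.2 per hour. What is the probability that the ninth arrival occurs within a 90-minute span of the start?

0.3796

Over the interval, μ = 5.2 × 1.5 = 7.8 (a 90-minute span = 1.5 hours).
The ninth arrival falls in the interval iff at least 9 events occur there: P(S_9 ≤ t) = P(N ≥ 9) = 1 − P(N ≤ 8) ≈ 0.3796.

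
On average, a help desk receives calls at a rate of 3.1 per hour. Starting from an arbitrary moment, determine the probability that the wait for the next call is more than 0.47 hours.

The wait for the next event is exponential with rate λ = 3.1 per hour.
P(T > 0.47) = e^(−λt) = e^(−3.1 × 0.47) = e^(−1.457) ≈ 0.2329.

0.2329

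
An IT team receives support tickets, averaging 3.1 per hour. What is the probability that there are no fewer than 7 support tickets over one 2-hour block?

Over the interval, μ = 3.1 × 2 = 6.2 (a 2-hour block = 2 hours).
P(N ≥ 7) = 1 − P(N ≤ 6) = 1 − Σ_{j=0}^{6} e^(−μ) μ^j/j! ≈ 0.4258.

0.4258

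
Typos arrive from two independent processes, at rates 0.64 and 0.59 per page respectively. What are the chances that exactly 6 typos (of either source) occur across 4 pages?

Independent Poisson processes superpose: combined rate λ = 0.64 + 0.59 = 1.23 per page.
Over the interval, μ = 1.23 × 4 = 4.92 (4 pages).
P(N = 6) = e^(−4.92) · 4.92^6/6! ≈ 0.1438.

0.1438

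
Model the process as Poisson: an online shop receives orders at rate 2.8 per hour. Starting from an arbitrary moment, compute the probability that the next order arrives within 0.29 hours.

0.5560

Inter-arrival times are exponential with rate λ = 2.8 per hour.
P(T ≤ 0.29) = 1 − e^(−λt) = 1 − e^(−2.8 × 0.29) = 1 − e^(−0.812) ≈ 0.5560.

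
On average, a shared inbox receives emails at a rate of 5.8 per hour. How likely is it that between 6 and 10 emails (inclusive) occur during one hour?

0.4868

With mean μ = 5.8 per hour,
P(6 ≤ N ≤ 10) = Σ_{j=6}^{10} e^(−5.8) · 5.8^j/j! ≈ 0.4868.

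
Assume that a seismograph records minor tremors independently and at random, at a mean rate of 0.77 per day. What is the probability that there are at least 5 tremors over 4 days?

0.1984

Over the interval, μ = 0.77 × 4 = 3.08 (4 days).
P(N ≥ 5) = 1 − P(N ≤ 4) = 1 − Σ_{j=0}^{4} e^(−μ) μ^j/j! ≈ 0.1984.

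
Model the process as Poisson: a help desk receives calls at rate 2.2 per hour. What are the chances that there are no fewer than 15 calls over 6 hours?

Over the interval, μ = 2.2 × 6 = 13.2 (6 hours).
P(N ≥ 15) = 1 − P(N ≤ 14) = 1 − Σ_{j=0}^{14} e^(−μ) μ^j/j! ≈ 0.3454.

0.3454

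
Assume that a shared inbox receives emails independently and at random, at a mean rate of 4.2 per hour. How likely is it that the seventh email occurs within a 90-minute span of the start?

0.4418

Over the interval, μ = 4.2 × 1.5 = 6.3 (a 90-minute span = 1.5 hours).
The seventh arrival falls in the interval iff at least 7 events occur there: P(S_7 ≤ t) = P(N ≥ 7) = 1 − P(N ≤ 6) ≈ 0.4418.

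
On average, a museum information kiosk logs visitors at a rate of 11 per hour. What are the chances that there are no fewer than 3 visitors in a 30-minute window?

Over the interval, μ = 11 × 0.5 = 5.5 (a 30-minute window = 0.5 hours).
P(N ≥ 3) = 1 − P(N ≤ 2) = 1 − Σ_{j=0}^{2} e^(−μ) μ^j/j! ≈ 0.9116.

0.9116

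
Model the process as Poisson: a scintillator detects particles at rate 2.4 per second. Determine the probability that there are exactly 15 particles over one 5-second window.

0.0724

Over the interval, μ = 2.4 × 5 = 12 (a 5-second window = 5 seconds).
P(N = 15) = e^(−μ) μ^15/15! = e^(−12) · 12^15/1307674368000 ≈ 0.0724.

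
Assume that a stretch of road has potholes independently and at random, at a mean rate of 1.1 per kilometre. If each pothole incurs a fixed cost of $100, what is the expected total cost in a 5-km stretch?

$550

E[N] = 1.1 × 5 = 5.5 (a 5-km stretch = 5 kilometres); E[cost] = 5.5 × $100 = $550.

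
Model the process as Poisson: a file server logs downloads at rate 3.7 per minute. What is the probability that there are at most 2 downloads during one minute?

0.2854

With mean μ = 3.7 per minute,
P(N ≤ 2) = Σ_{j=0}^{2} e^(−μ) μ^j/j! ≈ 0.2854.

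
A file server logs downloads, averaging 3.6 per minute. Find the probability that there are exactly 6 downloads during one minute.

With mean μ = 3.6 per minute,
P(N = 6) = e^(−μ) μ^6/6! = e^(−3.6) · 3.6^6/720 ≈ 0.0826.

0.0826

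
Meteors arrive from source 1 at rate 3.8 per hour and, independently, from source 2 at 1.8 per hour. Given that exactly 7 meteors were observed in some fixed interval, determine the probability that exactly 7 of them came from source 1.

Given the total, each event is independently from source 1 with probability p = λ_1/(λ_1+λ_2) = 3.8/5.6 ≈ 0.6786.
So K ~ Binomial(7, 3.8/5.6): P(K = 7) = C(7,7) · (3.8/5.6)^7 · (1.8/5.6)^0 ≈ 0.0662.

0.0662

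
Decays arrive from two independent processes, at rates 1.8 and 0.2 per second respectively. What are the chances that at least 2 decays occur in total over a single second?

Independent Poisson processes superpose: combined rate λ = 1.8 + 0.2 = 2 per second.
So μ = 2.
P(N ≥ 2) = 1 − P(N ≤ 1) ≈ 0.5940.

0.5940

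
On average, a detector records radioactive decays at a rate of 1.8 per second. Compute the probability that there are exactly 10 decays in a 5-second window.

Over the interval, μ = 1.8 × 5 = 9 (a 5-second window = 5 seconds).
P(N = 10) = e^(−μ) μ^10/10! = e^(−9) · 9^10/3628800 ≈ 0.1186.

0.1186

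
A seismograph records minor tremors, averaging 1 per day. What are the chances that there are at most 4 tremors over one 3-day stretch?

Over the interval, μ = 1 × 3 = 3 (a 3-day stretch = 3 days).
P(N ≤ 4) = Σ_{j=0}^{4} e^(−μ) μ^j/j! ≈ 0.8153.

0.8153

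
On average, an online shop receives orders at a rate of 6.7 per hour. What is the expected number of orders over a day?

E[N] = λt = 6.7 × 24 = 160.8 (a day = 24 hours).

160.8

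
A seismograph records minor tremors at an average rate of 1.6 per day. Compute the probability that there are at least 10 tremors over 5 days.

0.2834

Over the interval, μ = 1.6 × 5 = 8 (5 days).
P(N ≥ 10) = 1 − P(N ≤ 9) = 1 − Σ_{j=0}^{9} e^(−μ) μ^j/j! ≈ 0.2834.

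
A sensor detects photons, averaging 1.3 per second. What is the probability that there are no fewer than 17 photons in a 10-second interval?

Over the interval, μ = 1.3 × 10 = 13 (a 10-second interval = 10 seconds).
P(N ≥ 17) = 1 − P(N ≤ 16) = 1 − Σ_{j=0}^{16} e^(−μ) μ^j/j! ≈ 0.1645.

0.1645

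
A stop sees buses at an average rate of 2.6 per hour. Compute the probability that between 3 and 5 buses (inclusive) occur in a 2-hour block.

0.4721

Over the interval, μ = 2.6 × 2 = 5.2 (a 2-hour block = 2 hours).
P(3 ≤ N ≤ 5) = Σ_{j=3}^{5} e^(−5.2) · 5.2^j/j! ≈ 0.4721.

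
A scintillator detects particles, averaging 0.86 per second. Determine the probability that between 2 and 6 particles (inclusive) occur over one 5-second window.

Over the interval, μ = 0.86 × 5 = 4.3 (a 5-second window = 5 seconds).
P(2 ≤ N ≤ 6) = Σ_{j=2}^{6} e^(−4.3) · 4.3^j/j! ≈ 0.7839.

0.7839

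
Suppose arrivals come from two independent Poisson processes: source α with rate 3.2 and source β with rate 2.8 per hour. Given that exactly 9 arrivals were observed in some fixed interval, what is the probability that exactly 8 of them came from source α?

Given the total, each event is independently from source α with probability p = λ_α/(λ_α+λ_β) = 3.2/6 ≈ 0.5333.
So K ~ Binomial(9, 3.2/6): P(K = 8) = C(9,8) · (3.2/6)^8 · (2.8/6)^1 ≈ 0.0275.

0.0275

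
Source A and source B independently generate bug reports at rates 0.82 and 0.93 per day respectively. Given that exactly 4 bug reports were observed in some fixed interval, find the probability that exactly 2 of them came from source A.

Given the total, each event is independently from source A with probability p = λ_A/(λ_A+λ_B) = 0.82/1.75 ≈ 0.4686.
So K ~ Binomial(4, 0.82/1.75): P(K = 2) = C(4,2) · (0.82/1.75)^2 · (0.93/1.75)^2 ≈ 0.3720.

0.3720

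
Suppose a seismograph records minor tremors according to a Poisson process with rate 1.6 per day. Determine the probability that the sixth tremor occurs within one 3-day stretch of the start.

0.3490

Over the interval, μ = 1.6 × 3 = 4.8 (a 3-day stretch = 3 days).
The sixth arrival falls in the interval iff at least 6 events occur there: P(S_6 ≤ t) = P(N ≥ 6) = 1 − P(N ≤ 5) ≈ 0.3490.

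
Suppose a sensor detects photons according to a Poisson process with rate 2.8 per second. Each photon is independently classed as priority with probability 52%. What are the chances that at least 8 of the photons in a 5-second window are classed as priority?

Thinning: the photons that are classed as priority themselves form a Poisson process with rate 0.52 × 2.8 = 1.456 per second.
Over the interval, μ = 1.456 × 5 = 7.28 (a 5-second window = 5 seconds).
P(N ≥ 8) = 1 − P(N ≤ 7) ≈ 0.4429.

0.4429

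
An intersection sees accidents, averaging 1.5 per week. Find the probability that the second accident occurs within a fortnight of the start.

Over the interval, μ = 1.5 × 2 = 3 (a fortnight = 2 weeks).
The second arrival falls in the interval iff at least 2 events occur there: P(S_2 ≤ t) = P(N ≥ 2) = 1 − P(N ≤ 1) ≈ 0.8009.

0.8009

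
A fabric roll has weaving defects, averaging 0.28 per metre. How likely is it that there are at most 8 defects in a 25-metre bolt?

0.7291

Over the interval, μ = 0.28 × 25 = 7 (a 25-metre bolt = 25 metres).
P(N ≤ 8) = Σ_{j=0}^{8} e^(−μ) μ^j/j! ≈ 0.7291.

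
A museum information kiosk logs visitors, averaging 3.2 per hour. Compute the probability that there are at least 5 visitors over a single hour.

With mean μ = 3.2 per hour,
P(N ≥ 5) = 1 − P(N ≤ 4) = 1 − Σ_{j=0}^{4} e^(−μ) μ^j/j! ≈ 0.2194.

0.2194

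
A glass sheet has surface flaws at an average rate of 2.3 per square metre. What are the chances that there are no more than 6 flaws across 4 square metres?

Over the interval, μ = 2.3 × 4 = 9.2 (4 square metres).
P(N ≤ 6) = Σ_{j=0}^{6} e^(−μ) μ^j/j! ≈ 0.1892.

0.1892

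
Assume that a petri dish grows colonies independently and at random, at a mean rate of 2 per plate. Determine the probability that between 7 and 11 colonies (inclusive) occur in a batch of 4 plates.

Over the interval, μ = 2 × 4 = 8 (a batch of 4 plates = 4 plates).
P(7 ≤ N ≤ 11) = Σ_{j=7}^{11} e^(−8) · 8^j/j! ≈ 0.5747.

0.5747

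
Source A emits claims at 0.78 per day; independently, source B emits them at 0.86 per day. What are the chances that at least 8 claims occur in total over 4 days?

Independent Poisson processes superpose: combined rate λ = 0.78 + 0.86 = 1.64 per day.
Over the interval, μ = 1.64 × 4 = 6.56 (4 days).
P(N ≥ 8) = 1 − P(N ≤ 7) ≈ 0.3360.

0.3360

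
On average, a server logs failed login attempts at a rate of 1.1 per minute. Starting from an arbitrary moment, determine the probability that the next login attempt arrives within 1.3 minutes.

0.7607

Inter-arrival times are exponential with rate λ = 1.1 per minute.
P(T ≤ 1.3) = 1 − e^(−λt) = 1 − e^(−1.1 × 1.3) = 1 − e^(−1.43) ≈ 0.7607.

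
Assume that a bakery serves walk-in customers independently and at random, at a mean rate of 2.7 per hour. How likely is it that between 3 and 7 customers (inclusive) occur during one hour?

0.4998

With mean μ = 2.7 per hour,
P(3 ≤ N ≤ 7) = Σ_{j=3}^{7} e^(−2.7) · 2.7^j/j! ≈ 0.4998.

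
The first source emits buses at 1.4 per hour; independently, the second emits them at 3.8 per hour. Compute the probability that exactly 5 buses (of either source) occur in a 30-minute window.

0.0735

Independent Poisson processes superpose: combined rate λ = 1.4 + 3.8 = 5.2 per hour.
Over the interval, μ = 5.2 × 0.5 = 2.6 (a 30-minute window = 0.5 hours).
P(N = 5) = e^(−2.6) · 2.6^5/5! ≈ 0.0735.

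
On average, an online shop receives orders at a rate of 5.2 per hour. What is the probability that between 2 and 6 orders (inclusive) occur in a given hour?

With mean μ = 5.2 per hour,
P(2 ≤ N ≤ 6) = Σ_{j=2}^{6} e^(−5.2) · 5.2^j/j! ≈ 0.6982.

0.6982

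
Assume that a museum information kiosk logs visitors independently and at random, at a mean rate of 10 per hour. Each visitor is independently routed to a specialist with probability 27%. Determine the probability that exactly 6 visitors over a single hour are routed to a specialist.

0.0362

Thinning: the visitors that are routed to a specialist themselves form a Poisson process with rate 0.27 × 10 = 2.7 per hour.
So μ = 2.7.
P(N = 6) = e^(−2.7) · 2.7^6/6! ≈ 0.0362.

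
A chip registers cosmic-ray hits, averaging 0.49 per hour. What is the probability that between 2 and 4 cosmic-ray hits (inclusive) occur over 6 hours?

0.6170

Over the interval, μ = 0.49 × 6 = 2.94 (6 hours).
P(2 ≤ N ≤ 4) = Σ_{j=2}^{4} e^(−2.94) · 2.94^j/j! ≈ 0.6170.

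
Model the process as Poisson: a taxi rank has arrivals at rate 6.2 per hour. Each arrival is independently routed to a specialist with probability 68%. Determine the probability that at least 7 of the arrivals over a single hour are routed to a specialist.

Thinning: the arrivals that are routed to a specialist themselves form a Poisson process with rate 0.68 × 6.2 = 4.216 per hour.
So μ = 4.216.
P(N ≥ 7) = 1 − P(N ≤ 6) ≈ 0.1344.

0.1344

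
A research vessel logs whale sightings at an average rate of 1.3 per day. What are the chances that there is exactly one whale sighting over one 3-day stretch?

Over the interval, μ = 1.3 × 3 = 3.9 (a 3-day stretch = 3 days).
P(N = 1) = e^(−μ) μ^1/1! = e^(−3.9) · 3.9^1/1 ≈ 0.0789.

0.0789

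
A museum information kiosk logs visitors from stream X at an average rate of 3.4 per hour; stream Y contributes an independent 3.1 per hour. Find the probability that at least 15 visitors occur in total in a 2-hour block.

0.3249

Independent Poisson processes superpose: combined rate λ = 3.4 + 3.1 = 6.5 per hour.
Over the interval, μ = 6.5 × 2 = 13 (a 2-hour block = 2 hours).
P(N ≥ 15) = 1 − P(N ≤ 14) ≈ 0.3249.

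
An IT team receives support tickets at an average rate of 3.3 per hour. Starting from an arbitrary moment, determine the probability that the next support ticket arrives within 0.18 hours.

Inter-arrival times are exponential with rate λ = 3.3 per hour.
P(T ≤ 0.18) = 1 − e^(−λt) = 1 − e^(−3.3 × 0.18) = 1 − e^(−0.594) ≈ 0.4479.

0.4479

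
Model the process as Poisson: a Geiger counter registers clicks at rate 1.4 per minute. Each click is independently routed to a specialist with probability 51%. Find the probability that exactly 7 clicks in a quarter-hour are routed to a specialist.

Thinning: the clicks that are routed to a specialist themselves form a Poisson process with rate 0.51 × 1.4 = 0.714 per minute.
Over the interval, μ = 0.714 × 15 = 10.71 (a quarter-hour = 15 minutes).
P(N = 7) = e^(−10.71) · 10.71^7/7! ≈ 0.0716.

0.0716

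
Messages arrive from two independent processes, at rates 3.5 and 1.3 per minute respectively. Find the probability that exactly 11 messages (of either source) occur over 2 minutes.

0.1083

Independent Poisson processes superpose: combined rate λ = 3.5 + 1.3 = 4.8 per minute.
Over the interval, μ = 4.8 × 2 = 9.6 (2 minutes).
P(N = 11) = e^(−9.6) · 9.6^11/11! ≈ 0.1083.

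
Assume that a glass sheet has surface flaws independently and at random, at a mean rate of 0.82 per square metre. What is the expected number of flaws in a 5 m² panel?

E[N] = λt = 0.82 × 5 = 4.1 (a 5 m² panel = 5 square metres).

4.1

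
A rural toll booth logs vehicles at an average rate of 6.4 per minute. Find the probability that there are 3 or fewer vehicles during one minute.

With mean μ = 6.4 per minute,
P(N ≤ 3) = Σ_{j=0}^{3} e^(−μ) μ^j/j! ≈ 0.1189.

0.1189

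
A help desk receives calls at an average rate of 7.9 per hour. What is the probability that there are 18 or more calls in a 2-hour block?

0.3221

Over the interval, μ = 7.9 × 2 = 15.8 (a 2-hour block = 2 hours).
P(N ≥ 18) = 1 − P(N ≤ 17) = 1 − Σ_{j=0}^{17} e^(−μ) μ^j/j! ≈ 0.3221.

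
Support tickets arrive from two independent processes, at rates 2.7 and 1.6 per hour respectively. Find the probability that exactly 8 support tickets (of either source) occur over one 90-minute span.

Independent Poisson processes superpose: combined rate λ = 2.7 + 1.6 = 4.3 per hour.
Over the interval, μ = 4.3 × 1.5 = 6.45 (a 90-minute span = 1.5 hours).
P(N = 8) = e^(−6.45) · 6.45^8/8! ≈ 0.1174.

0.1174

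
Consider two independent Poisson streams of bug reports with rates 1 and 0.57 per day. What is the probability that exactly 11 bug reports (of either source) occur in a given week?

0.1194

Independent Poisson processes superpose: combined rate λ = 1 + 0.57 = 1.57 per day.
Over the interval, μ = 1.57 × 7 = 10.99 (a week = 7 days).
P(N = 11) = e^(−10.99) · 10.99^11/11! ≈ 0.1194.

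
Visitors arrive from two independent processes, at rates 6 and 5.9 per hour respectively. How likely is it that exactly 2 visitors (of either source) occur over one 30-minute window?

Independent Poisson processes superpose: combined rate λ = 6 + 5.9 = 11.9 per hour.
Over the interval, μ = 11.9 × 0.5 = 5.95 (a 30-minute window = 0.5 hours).
P(N = 2) = e^(−5.95) · 5.95^2/2! ≈ 0.0461.

0.0461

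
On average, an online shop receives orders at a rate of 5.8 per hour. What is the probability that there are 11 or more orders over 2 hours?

0.6095

Over the interval, μ = 5.8 × 2 = 11.6 (2 hours).
P(N ≥ 11) = 1 − P(N ≤ 10) = 1 − Σ_{j=0}^{10} e^(−μ) μ^j/j! ≈ 0.6095.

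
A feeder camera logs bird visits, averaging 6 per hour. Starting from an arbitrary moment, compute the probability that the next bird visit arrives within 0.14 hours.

0.5683

Inter-arrival times are exponential with rate λ = 6 per hour.
P(T ≤ 0.14) = 1 − e^(−λt) = 1 − e^(−6 × 0.14) = 1 − e^(−0.84) ≈ 0.5683.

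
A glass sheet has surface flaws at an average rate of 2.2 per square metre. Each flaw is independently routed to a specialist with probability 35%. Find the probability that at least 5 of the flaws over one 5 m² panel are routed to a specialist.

Thinning: the flaws that are routed to a specialist themselves form a Poisson process with rate 0.35 × 2.2 = 0.77 per square metre.
Over the interval, μ = 0.77 × 5 = 3.85 (a 5 m² panel = 5 square metres).
P(N ≥ 5) = 1 − P(N ≤ 4) ≈ 0.3419.

0.3419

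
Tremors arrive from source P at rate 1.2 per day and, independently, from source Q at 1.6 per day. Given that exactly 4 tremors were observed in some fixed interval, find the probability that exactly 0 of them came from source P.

0.1066

Given the total, each event is independently from source P with probability p = λ_P/(λ_P+λ_Q) = 1.2/2.8 ≈ 0.4286.
So K ~ Binomial(4, 1.2/2.8): P(K = 0) = C(4,0) · (1.2/2.8)^0 · (1.6/2.8)^4 ≈ 0.1066.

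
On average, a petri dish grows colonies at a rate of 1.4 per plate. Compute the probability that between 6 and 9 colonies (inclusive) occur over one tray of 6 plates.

Over the interval, μ = 1.4 × 6 = 8.4 (a tray of 6 plates = 6 plates).
P(6 ≤ N ≤ 9) = Σ_{j=6}^{9} e^(−8.4) · 8.4^j/j! ≈ 0.5086.

0.5086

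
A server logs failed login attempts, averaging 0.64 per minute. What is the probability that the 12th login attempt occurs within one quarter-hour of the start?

Over the interval, μ = 0.64 × 15 = 9.6 (a quarter-hour = 15 minutes).
The 12th arrival falls in the interval iff at least 12 events occur there: P(S_12 ≤ t) = P(N ≥ 12) = 1 − P(N ≤ 11) ≈ 0.2588.

0.2588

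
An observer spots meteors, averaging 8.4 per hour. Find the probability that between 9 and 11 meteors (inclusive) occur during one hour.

0.3202

With mean μ = 8.4 per hour,
P(9 ≤ N ≤ 11) = Σ_{j=9}^{11} e^(−8.4) · 8.4^j/j! ≈ 0.3202.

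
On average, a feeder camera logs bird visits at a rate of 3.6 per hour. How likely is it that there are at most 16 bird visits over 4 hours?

0.7204

Over the interval, μ = 3.6 × 4 = 14.4 (4 hours).
P(N ≤ 16) = Σ_{j=0}^{16} e^(−μ) μ^j/j! ≈ 0.7204.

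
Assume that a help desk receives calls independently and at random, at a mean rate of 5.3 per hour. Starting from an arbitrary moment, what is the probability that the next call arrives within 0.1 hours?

Inter-arrival times are exponential with rate λ = 5.3 per hour.
P(T ≤ 0.1) = 1 − e^(−λt) = 1 − e^(−5.3 × 0.1) = 1 − e^(−0.53) ≈ 0.4114.

0.4114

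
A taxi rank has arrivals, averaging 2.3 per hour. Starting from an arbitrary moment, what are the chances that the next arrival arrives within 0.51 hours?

Inter-arrival times are exponential with rate λ = 2.3 per hour.
P(T ≤ 0.51) = 1 − e^(−λt) = 1 − e^(−2.3 × 0.51) = 1 − e^(−1.173) ≈ 0.6906.

0.6906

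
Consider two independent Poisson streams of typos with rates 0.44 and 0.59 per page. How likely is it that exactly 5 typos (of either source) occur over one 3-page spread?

Independent Poisson processes superpose: combined rate λ = 0.44 + 0.59 = 1.03 per page.
Over the interval, μ = 1.03 × 3 = 3.09 (a 3-page spread = 3 pages).
P(N = 5) = e^(−3.09) · 3.09^5/5! ≈ 0.1068.

0.1068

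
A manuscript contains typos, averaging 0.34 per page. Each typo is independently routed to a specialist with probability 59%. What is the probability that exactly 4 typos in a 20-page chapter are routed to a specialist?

Thinning: the typos that are routed to a specialist themselves form a Poisson process with rate 0.59 × 0.34 = 0.2006 per page.
Over the interval, μ = 0.2006 × 20 = 4.012 (a 20-page chapter = 20 pages).
P(N = 4) = e^(−4.012) · 4.012^4/4! ≈ 0.1954.

0.1954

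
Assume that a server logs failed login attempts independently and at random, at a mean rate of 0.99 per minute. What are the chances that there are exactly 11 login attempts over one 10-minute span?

Over the interval, μ = 0.99 × 10 = 9.9 (a 10-minute span = 10 minutes).
P(N = 11) = e^(−μ) μ^11/11! = e^(−9.9) · 9.9^11/39916800 ≈ 0.1125.

0.1125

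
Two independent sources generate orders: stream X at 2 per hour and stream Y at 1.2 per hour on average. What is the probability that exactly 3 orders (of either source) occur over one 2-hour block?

Independent Poisson processes superpose: combined rate λ = 2 + 1.2 = 3.2 per hour.
Over the interval, μ = 3.2 × 2 = 6.4 (a 2-hour block = 2 hours).
P(N = 3) = e^(−6.4) · 6.4^3/3! ≈ 0.0726.

0.0726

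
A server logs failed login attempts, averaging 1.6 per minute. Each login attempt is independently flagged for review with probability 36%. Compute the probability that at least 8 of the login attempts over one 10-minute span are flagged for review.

Thinning: the login attempts that are flagged for review themselves form a Poisson process with rate 0.36 × 1.6 = 0.576 per minute.
Over the interval, μ = 0.576 × 10 = 5.76 (a 10-minute span = 10 minutes).
P(N ≥ 8) = 1 − P(N ≤ 7) ≈ 0.2237.

0.2237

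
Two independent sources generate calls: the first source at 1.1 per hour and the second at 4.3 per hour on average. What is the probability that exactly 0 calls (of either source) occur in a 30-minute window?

Independent Poisson processes superpose: combined rate λ = 1.1 + 4.3 = 5.4 per hour.
Over the interval, μ = 5.4 × 0.5 = 2.7 (a 30-minute window = 0.5 hours).
P(N = 0) = e^(−2.7) · 2.7^0/0! ≈ 0.0672.

0.0672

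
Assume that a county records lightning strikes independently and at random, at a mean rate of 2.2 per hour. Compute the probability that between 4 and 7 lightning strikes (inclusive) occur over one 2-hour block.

0.5620

Over the interval, μ = 2.2 × 2 = 4.4 (a 2-hour block = 2 hours).
P(4 ≤ N ≤ 7) = Σ_{j=4}^{7} e^(−4.4) · 4.4^j/j! ≈ 0.5620.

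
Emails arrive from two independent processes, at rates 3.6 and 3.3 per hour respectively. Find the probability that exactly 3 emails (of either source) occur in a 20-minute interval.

0.2033

Independent Poisson processes superpose: combined rate λ = 3.6 + 3.3 = 6.9 per hour.
Over the interval, μ = 6.9 × 1/3 = 2.3 (a 20-minute interval = 1/3 hours).
P(N = 3) = e^(−2.3) · 2.3^3/3! ≈ 0.2033.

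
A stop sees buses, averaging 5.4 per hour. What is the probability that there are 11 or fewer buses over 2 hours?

0.6031

Over the interval, μ = 5.4 × 2 = 10.8 (2 hours).
P(N ≤ 11) = Σ_{j=0}^{11} e^(−μ) μ^j/j! ≈ 0.6031.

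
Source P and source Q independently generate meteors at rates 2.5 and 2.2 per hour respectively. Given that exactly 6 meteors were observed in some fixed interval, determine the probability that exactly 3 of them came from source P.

0.3087

Given the total, each event is independently from source P with probability p = λ_P/(λ_P+λ_Q) = 2.5/4.7 ≈ 0.5319.
So K ~ Binomial(6, 2.5/4.7): P(K = 3) = C(6,3) · (2.5/4.7)^3 · (2.2/4.7)^3 ≈ 0.3087.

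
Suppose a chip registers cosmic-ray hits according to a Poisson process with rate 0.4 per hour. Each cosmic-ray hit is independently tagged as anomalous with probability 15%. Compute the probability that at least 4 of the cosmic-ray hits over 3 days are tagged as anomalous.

Thinning: the cosmic-ray hits that are tagged as anomalous themselves form a Poisson process with rate 0.15 × 0.4 = 0.06 per hour.
Over the interval, μ = 0.06 × 72 = 4.32 (3 days = 72 hours).
P(N ≥ 4) = 1 − P(N ≤ 3) ≈ 0.6264.

0.6264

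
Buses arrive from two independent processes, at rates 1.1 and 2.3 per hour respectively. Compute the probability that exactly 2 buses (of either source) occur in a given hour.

0.1929

Independent Poisson processes superpose: combined rate λ = 1.1 + 2.3 = 3.4 per hour.
So μ = 3.4.
P(N = 2) = e^(−3.4) · 3.4^2/2! ≈ 0.1929.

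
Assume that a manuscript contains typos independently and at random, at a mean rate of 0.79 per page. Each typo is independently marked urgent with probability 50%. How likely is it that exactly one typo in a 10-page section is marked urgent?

0.0761

Thinning: the typos that are marked urgent themselves form a Poisson process with rate 0.5 × 0.79 = 0.395 per page.
Over the interval, μ = 0.395 × 10 = 3.95 (a 10-page section = 10 pages).
P(N = 1) = e^(−3.95) · 3.95^1/1! ≈ 0.0761.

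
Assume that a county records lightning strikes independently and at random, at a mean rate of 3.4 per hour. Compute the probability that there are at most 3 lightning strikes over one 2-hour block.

0.0928

Over the interval, μ = 3.4 × 2 = 6.8 (a 2-hour block = 2 hours).
P(N ≤ 3) = Σ_{j=0}^{3} e^(−μ) μ^j/j! ≈ 0.0928.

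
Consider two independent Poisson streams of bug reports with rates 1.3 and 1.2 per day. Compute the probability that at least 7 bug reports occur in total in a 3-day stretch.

Independent Poisson processes superpose: combined rate λ = 1.3 + 1.2 = 2.5 per day.
Over the interval, μ = 2.5 × 3 = 7.5 (a 3-day stretch = 3 days).
P(N ≥ 7) = 1 − P(N ≤ 6) ≈ 0.6218.

0.6218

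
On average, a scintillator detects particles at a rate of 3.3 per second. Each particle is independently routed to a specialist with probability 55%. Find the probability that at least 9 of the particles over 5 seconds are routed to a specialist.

Thinning: the particles that are routed to a specialist themselves form a Poisson process with rate 0.55 × 3.3 = 1.815 per second.
Over the interval, μ = 1.815 × 5 = 9.075 (5 seconds).
P(N ≥ 9) = 1 − P(N ≤ 8) ≈ 0.5542.

0.5542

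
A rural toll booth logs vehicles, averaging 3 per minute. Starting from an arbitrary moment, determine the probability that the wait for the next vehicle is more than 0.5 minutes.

The wait for the next event is exponential with rate λ = 3 per minute.
P(T > 0.5) = e^(−λt) = e^(−3 × 0.5) = e^(−1.5) ≈ 0.2231.

0.2231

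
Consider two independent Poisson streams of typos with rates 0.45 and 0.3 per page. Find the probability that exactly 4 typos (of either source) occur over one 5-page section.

0.1938

Independent Poisson processes superpose: combined rate λ = 0.45 + 0.3 = 0.75 per page.
Over the interval, μ = 0.75 × 5 = 3.75 (a 5-page section = 5 pages).
P(N = 4) = e^(−3.75) · 3.75^4/4! ≈ 0.1938.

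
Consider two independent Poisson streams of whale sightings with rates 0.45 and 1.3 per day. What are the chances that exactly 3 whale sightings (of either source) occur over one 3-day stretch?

Independent Poisson processes superpose: combined rate λ = 0.45 + 1.3 = 1.75 per day.
Over the interval, μ = 1.75 × 3 = 5.25 (a 3-day stretch = 3 days).
P(N = 3) = e^(−5.25) · 5.25^3/3! ≈ 0.1266.

0.1266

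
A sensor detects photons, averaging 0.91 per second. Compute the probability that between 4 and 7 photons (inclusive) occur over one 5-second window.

Over the interval, μ = 0.91 × 5 = 4.55 (a 5-second window = 5 seconds).
P(4 ≤ N ≤ 7) = Σ_{j=4}^{7} e^(−4.55) · 4.55^j/j! ≈ 0.5753.

0.5753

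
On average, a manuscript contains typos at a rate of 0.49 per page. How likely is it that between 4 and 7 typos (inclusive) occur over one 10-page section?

0.5975

Over the interval, μ = 0.49 × 10 = 4.9 (a 10-page section = 10 pages).
P(4 ≤ N ≤ 7) = Σ_{j=4}^{7} e^(−4.9) · 4.9^j/j! ≈ 0.5975.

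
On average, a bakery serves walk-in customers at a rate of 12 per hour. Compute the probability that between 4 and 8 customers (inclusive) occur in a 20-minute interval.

Over the interval, μ = 12 × 1/3 = 4 (a 20-minute interval = 1/3 hours).
P(4 ≤ N ≤ 8) = Σ_{j=4}^{8} e^(−4) · 4^j/j! ≈ 0.5452.

0.5452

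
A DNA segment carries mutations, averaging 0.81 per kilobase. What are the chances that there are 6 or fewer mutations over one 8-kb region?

Over the interval, μ = 0.81 × 8 = 6.48 (an 8-kb region = 8 kilobases).
P(N ≤ 6) = Σ_{j=0}^{6} e^(−μ) μ^j/j! ≈ 0.5297.

0.5297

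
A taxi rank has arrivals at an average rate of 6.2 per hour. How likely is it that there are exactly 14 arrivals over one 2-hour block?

Over the interval, μ = 6.2 × 2 = 12.4 (a 2-hour block = 2 hours).
P(N = 14) = e^(−μ) μ^14/14! = e^(−12.4) · 12.4^14/87178291200 ≈ 0.0960.

0.0960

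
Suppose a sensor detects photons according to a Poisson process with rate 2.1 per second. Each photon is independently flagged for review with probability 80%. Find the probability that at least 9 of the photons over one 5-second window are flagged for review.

0.4631

Thinning: the photons that are flagged for review themselves form a Poisson process with rate 0.8 × 2.1 = 1.68 per second.
Over the interval, μ = 1.68 × 5 = 8.4 (a 5-second window = 5 seconds).
P(N ≥ 9) = 1 − P(N ≤ 8) ≈ 0.4631.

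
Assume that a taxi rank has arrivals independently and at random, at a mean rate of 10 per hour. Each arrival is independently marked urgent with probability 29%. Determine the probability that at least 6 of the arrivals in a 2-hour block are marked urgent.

Thinning: the arrivals that are marked urgent themselves form a Poisson process with rate 0.29 × 10 = 2.9 per hour.
Over the interval, μ = 2.9 × 2 = 5.8 (a 2-hour block = 2 hours).
P(N ≥ 6) = 1 − P(N ≤ 5) ≈ 0.5217.

0.5217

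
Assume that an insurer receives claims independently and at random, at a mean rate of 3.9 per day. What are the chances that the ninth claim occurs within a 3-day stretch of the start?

0.8243

Over the interval, μ = 3.9 × 3 = 11.7 (a 3-day stretch = 3 days).
The ninth arrival falls in the interval iff at least 9 events occur there: P(S_9 ≤ t) = P(N ≥ 9) = 1 − P(N ≤ 8) ≈ 0.8243.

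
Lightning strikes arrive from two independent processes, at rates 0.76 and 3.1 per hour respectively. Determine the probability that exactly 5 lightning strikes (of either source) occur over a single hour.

0.1504

Independent Poisson processes superpose: combined rate λ = 0.76 + 3.1 = 3.86 per hour.
So μ = 3.86.
P(N = 5) = e^(−3.86) · 3.86^5/5! ≈ 0.1504.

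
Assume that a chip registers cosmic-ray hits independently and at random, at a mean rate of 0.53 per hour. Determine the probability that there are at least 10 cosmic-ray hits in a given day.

0.8149

Over the interval, μ = 0.53 × 24 = 12.72 (a day = 24 hours).
P(N ≥ 10) = 1 − P(N ≤ 9) = 1 − Σ_{j=0}^{9} e^(−μ) μ^j/j! ≈ 0.8149.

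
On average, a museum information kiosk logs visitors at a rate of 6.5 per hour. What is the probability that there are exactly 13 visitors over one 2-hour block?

0.1099

Over the interval, μ = 6.5 × 2 = 13 (a 2-hour block = 2 hours).
P(N = 13) = e^(−μ) μ^13/13! = e^(−13) · 13^13/6227020800 ≈ 0.1099.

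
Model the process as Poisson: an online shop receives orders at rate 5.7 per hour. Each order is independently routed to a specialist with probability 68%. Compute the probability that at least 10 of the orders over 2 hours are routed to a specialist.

0.2531

Thinning: the orders that are routed to a specialist themselves form a Poisson process with rate 0.68 × 5.7 = 3.876 per hour.
Over the interval, μ = 3.876 × 2 = 7.752 (2 hours).
P(N ≥ 10) = 1 − P(N ≤ 9) ≈ 0.2531.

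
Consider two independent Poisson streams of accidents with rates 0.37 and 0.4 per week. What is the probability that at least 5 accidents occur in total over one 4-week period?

0.1984

Independent Poisson processes superpose: combined rate λ = 0.37 + 0.4 = 0.77 per week.
Over the interval, μ = 0.77 × 4 = 3.08 (a 4-week period = 4 weeks).
P(N ≥ 5) = 1 − P(N ≤ 4) ≈ 0.1984.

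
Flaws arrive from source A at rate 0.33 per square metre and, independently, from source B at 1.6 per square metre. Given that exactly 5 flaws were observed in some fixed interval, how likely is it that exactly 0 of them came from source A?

0.3916

Given the total, each event is independently from source A with probability p = λ_A/(λ_A+λ_B) = 0.33/1.93 ≈ 0.1710.
So K ~ Binomial(5, 0.33/1.93): P(K = 0) = C(5,0) · (0.33/1.93)^0 · (1.6/1.93)^5 ≈ 0.3916.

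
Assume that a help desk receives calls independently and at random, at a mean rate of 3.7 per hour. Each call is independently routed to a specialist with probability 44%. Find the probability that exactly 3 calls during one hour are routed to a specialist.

Thinning: the calls that are routed to a specialist themselves form a Poisson process with rate 0.44 × 3.7 = 1.628 per hour.
So μ = 1.628.
P(N = 3) = e^(−1.628) · 1.628^3/3! ≈ 0.1412.

0.1412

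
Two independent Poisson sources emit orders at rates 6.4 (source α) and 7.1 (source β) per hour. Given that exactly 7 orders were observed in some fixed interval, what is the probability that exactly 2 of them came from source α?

Given the total, each event is independently from source α with probability p = λ_α/(λ_α+λ_β) = 6.4/13.5 ≈ 0.4741.
So K ~ Binomial(7, 6.4/13.5): P(K = 2) = C(7,2) · (6.4/13.5)^2 · (7.1/13.5)^5 ≈ 0.1899.

0.1899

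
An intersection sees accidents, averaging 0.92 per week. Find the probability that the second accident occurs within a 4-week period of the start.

0.8820

Over the interval, μ = 0.92 × 4 = 3.68 (a 4-week period = 4 weeks).
The second arrival falls in the interval iff at least 2 events occur there: P(S_2 ≤ t) = P(N ≥ 2) = 1 − P(N ≤ 1) ≈ 0.8820.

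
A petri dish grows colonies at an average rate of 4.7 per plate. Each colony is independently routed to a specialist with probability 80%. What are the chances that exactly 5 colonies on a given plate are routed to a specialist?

0.1458

Thinning: the colonies that are routed to a specialist themselves form a Poisson process with rate 0.8 × 4.7 = 3.76 per plate.
So μ = 3.76.
P(N = 5) = e^(−3.76) · 3.76^5/5! ≈ 0.1458.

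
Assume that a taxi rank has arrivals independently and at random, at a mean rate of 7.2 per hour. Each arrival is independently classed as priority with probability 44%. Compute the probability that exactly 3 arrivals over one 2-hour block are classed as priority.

0.0751

Thinning: the arrivals that are classed as priority themselves form a Poisson process with rate 0.44 × 7.2 = 3.168 per hour.
Over the interval, μ = 3.168 × 2 = 6.336 (a 2-hour block = 2 hours).
P(N = 3) = e^(−6.336) · 6.336^3/3! ≈ 0.0751.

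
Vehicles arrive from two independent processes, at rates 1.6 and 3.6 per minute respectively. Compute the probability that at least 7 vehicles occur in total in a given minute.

Independent Poisson processes superpose: combined rate λ = 1.6 + 3.6 = 5.2 per minute.
So μ = 5.2.
P(N ≥ 7) = 1 − P(N ≤ 6) ≈ 0.2676.

0.2676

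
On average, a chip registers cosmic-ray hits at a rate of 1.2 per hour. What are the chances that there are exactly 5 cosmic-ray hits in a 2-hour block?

Over the interval, μ = 1.2 × 2 = 2.4 (a 2-hour block = 2 hours).
P(N = 5) = e^(−μ) μ^5/5! = e^(−2.4) · 2.4^5/120 ≈ 0.0602.

0.0602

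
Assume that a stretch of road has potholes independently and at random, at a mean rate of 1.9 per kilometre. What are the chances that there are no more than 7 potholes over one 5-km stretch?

Over the interval, μ = 1.9 × 5 = 9.5 (a 5-km stretch = 5 kilometres).
P(N ≤ 7) = Σ_{j=0}^{7} e^(−μ) μ^j/j! ≈ 0.2687.

0.2687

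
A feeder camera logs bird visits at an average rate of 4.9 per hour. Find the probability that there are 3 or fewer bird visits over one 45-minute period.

Over the interval, μ = 4.9 × 0.75 = 3.675 (a 45-minute period = 0.75 hours).
P(N ≤ 3) = Σ_{j=0}^{3} e^(−μ) μ^j/j! ≈ 0.4994.

0.4994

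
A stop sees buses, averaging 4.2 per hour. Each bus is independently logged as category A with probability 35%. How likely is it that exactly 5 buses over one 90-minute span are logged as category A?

0.0479

Thinning: the buses that are logged as category A themselves form a Poisson process with rate 0.35 × 4.2 = 1.47 per hour.
Over the interval, μ = 1.47 × 1.5 = 2.205 (a 90-minute span = 1.5 hours).
P(N = 5) = e^(−2.205) · 2.205^5/5! ≈ 0.0479.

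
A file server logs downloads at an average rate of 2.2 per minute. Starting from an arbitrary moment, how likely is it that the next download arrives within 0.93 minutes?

Inter-arrival times are exponential with rate λ = 2.2 per minute.
P(T ≤ 0.93) = 1 − e^(−λt) = 1 − e^(−2.2 × 0.93) = 1 − e^(−2.046) ≈ 0.8707.

0.8707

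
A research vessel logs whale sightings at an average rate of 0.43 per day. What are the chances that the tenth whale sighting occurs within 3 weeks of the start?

Over the interval, μ = 0.43 × 21 = 9.03 (3 weeks = 21 days).
The tenth arrival falls in the interval iff at least 10 events occur there: P(S_10 ≤ t) = P(N ≥ 10) = 1 − P(N ≤ 9) ≈ 0.4165.

0.4165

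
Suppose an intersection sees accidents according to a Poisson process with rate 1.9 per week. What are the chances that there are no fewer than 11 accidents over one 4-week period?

Over the interval, μ = 1.9 × 4 = 7.6 (a 4-week period = 4 weeks).
P(N ≥ 11) = 1 − P(N ≤ 10) = 1 − Σ_{j=0}^{10} e^(−μ) μ^j/j! ≈ 0.1465.

0.1465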